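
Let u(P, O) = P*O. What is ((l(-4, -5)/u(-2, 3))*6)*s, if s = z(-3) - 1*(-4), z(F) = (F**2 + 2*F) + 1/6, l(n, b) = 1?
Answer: -43/6 ≈ -7.1667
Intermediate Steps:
u(P, O) = O*P
z(F) = 1/6 + F**2 + 2*F (z(F) = (F**2 + 2*F) + 1/6 = 1/6 + F**2 + 2*F)
s = 43/6 (s = (1/6 + (-3)**2 + 2*(-3)) - 1*(-4) = (1/6 + 9 - 6) + 4 = 19/6 + 4 = 43/6 ≈ 7.1667)
((l(-4, -5)/u(-2, 3))*6)*s = ((1/(3*(-2)))*6)*(43/6) = ((1/(-6))*6)*(43/6) = ((1*(-1/6))*6)*(43/6) = -1/6*6*(43/6) = -1*43/6 = -43/6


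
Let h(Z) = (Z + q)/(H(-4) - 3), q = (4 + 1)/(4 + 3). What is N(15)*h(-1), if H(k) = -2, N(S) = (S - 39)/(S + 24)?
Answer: -16/455 ≈ -0.035165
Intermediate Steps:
N(S) = (-39 + S)/(24 + S)
q = 5/7 ≈ 0.71429
h(Z) = -⅐ - Z/5 (h(Z) = (Z + 5/7)/(-2 - 3) = (5/7 + Z)/(-5) = (5/7 + Z)*(-⅕) = -⅐ - Z/5)
N(15)*h(-1) = ((-39 + 15)/(24 + 15))*(-⅐ - ⅕*(-1)) = (-24/39)*(-⅐ + ⅕) = ((1/39)*(-24))*(2/35) = -8/13*2/35 = -16/455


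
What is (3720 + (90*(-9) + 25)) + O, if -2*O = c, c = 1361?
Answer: 4509/2 ≈ 2254.5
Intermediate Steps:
O = -1361/2 (O = -1/2*1361 = -1361/2 ≈ -680.50)
(3720 + (90*(-9) + 25)) + O = (3720 + (90*(-9) + 25)) - 1361/2 = (3720 + (-810 + 25)) - 1361/2 = (3720 - 785) - 1361/2 = 2935 - 1361/2 = 4509/2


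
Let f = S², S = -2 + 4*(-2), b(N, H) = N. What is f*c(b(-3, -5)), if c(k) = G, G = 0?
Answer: 0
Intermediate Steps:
S = -10 (S = -2 - 8 = -10)
c(k) = 0
f = 100 (f = (-10)² = 100)
f*c(b(-3, -5)) = 100*0 = 0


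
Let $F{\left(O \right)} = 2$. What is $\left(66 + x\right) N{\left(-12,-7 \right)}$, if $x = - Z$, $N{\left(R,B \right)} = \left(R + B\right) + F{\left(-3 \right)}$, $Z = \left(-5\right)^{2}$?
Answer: $-697$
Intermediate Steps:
$Z = 25$
$N{\left(R,B \right)} = 2 + B + R$ ($N{\left(R,B \right)} = \left(R + B\right) + 2 = \left(B + R\right) + 2 = 2 + B + R$)
$x = -25$ ($x = \left(-1\right) 25 = -25$)
$\left(66 + x\right) N{\left(-12,-7 \right)} = \left(66 - 25\right) \left(2 - 7 - 12\right) = 41 \left(-17\right) = -697$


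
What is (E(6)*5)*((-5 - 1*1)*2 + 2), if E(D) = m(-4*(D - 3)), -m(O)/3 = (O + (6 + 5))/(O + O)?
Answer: 25/4 ≈ 6.2500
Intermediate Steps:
m(O) = -3*(11 + O)/(2*O) (m(O) = -3*(O + (6 + 5))/(O + O) = -3*(O + 11)/(2*O) = -3*(11 + O)*1/(2*O) = -3*(11 + O)/(2*O))
E(D) = 3*(-23 + 4*D)/(2*(12 - 4*D)) (E(D) = 3*(-11 - (-4)*(D - 3))/(2*((-4*(D - 3)))) = 3*(-11 - (-4)*(-3 + D))/(2*((-4*(-3 + D)))) = 3*(-11 - (12 - 4*D))/(2*(12 - 4*D)) = 3*(-11 + (-12 + 4*D))/(2*(12 - 4*D)) = 3*(-23 + 4*D)/(2*(12 - 4*D)))
(E(6)*5)*((-5 - 1*1)*2 + 2) = ((3*(23 - 4*6)/(8*(-3 + 6)))*5)*((-5 - 1*1)*2 + 2) = (((3/8)*(23 - 24)/3)*5)*((-5 - 1)*2 + 2) = (((3/8)*(⅓)*(-1))*5)*(-6*2 + 2) = (-⅛*5)*(-12 + 2) = -5/8*(-10) = 25/4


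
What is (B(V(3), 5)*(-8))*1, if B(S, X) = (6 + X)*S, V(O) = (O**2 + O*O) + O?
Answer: -1848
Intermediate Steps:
V(O) = O + 2*O**2 (V(O) = (O**2 + O**2) + O = 2*O**2 + O = O + 2*O**2)
B(S, X) = S*(6 + X)
(B(V(3), 5)*(-8))*1 = (((3*(1 + 2*3))*(6 + 5))*(-8))*1 = (((3*(1 + 6))*11)*(-8))*1 = (((3*7)*11)*(-8))*1 = ((21*11)*(-8))*1 = (231*(-8))*1 = -1848*1 = -1848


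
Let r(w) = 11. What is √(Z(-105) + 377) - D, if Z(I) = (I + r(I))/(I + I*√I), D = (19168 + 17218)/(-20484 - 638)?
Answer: 18193/10561 + √105*√((39679 + 39585*I*√105)/(1 + I*√105))/105 ≈ 21.139 - 0.0022285*I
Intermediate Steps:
D = -18193/10561 (D = 36386/(-21122) = 36386*(-1/21122) = -18193/10561 ≈ -1.7227)
Z(I) = (11 + I)/(I + I^(3/2)) (Z(I) = (I + 11)/(I + I*√I) = (11 + I)/(I + I^(3/2)))
√(Z(-105) + 377) - D = √((11 - 105)/(-105 + (-105)^(3/2)) + 377) - 1*(-18193/10561) = √(-94/(-105 - 105*I*√105) + 377) + 18193/10561 = √(377 - 94/(-105 - 105*I*√105)) + 18193/10561 = 18193/10561 + √(377 - 94/(-105 - 105*I*√105))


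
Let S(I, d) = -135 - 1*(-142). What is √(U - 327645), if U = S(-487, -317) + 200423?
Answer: 3*I*√14135 ≈ 356.67*I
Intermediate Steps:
S(I, d) = 7 (S(I, d) = -135 + 142 = 7)
U = 200430 (U = 7 + 200423 = 200430)
√(U - 327645) = √(200430 - 327645) = √(-127215) = 3*I*√14135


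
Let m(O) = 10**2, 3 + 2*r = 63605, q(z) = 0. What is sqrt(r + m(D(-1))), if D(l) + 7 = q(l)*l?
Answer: sqrt(31901) ≈ 178.61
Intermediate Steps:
r = 31801 (r = -3/2 + (1/2)*63605 = -3/2 + 63605/2 = 31801)
D(l) = -7 (D(l) = -7 + 0*l = -7 + 0 = -7)
m(O) = 100
sqrt(r + m(D(-1))) = sqrt(31801 + 100) = sqrt(31901)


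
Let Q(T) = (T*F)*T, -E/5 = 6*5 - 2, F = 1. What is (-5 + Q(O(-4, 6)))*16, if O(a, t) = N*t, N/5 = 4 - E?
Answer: 298598320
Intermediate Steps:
E = -140 (E = -5*(6*5 - 2) = -5*(30 - 2) = -5*28 = -140)
N = 720 (N = 5*(4 - 1*(-140)) = 5*(4 + 140) = 5*144 = 720)
O(a, t) = 720*t
Q(T) = T² (Q(T) = (T*1)*T = T*T = T²)
(-5 + Q(O(-4, 6)))*16 = (-5 + (720*6)²)*16 = (-5 + 4320²)*16 = (-5 + 18662400)*16 = 18662395*16 = 298598320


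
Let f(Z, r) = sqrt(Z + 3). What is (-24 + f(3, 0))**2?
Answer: (24 - sqrt(6))**2 ≈ 464.42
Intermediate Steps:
f(Z, r) = sqrt(3 + Z)
(-24 + f(3, 0))**2 = (-24 + sqrt(3 + 3))**2 = (-24 + sqrt(6))**2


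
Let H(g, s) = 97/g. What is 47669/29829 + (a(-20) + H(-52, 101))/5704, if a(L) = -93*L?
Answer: 740051053/384674784 ≈ 1.9238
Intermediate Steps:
47669/29829 + (a(-20) + H(-52, 101))/5704 = 47669/29829 + (-93*(-20) + 97/(-52))/5704 = 47669*(1/29829) + (1860 + 97*(-1/52))*(1/5704) = 47669/29829 + (1860 - 97/52)*(1/5704) = 47669/29829 + (96623/52)*(1/5704) = 47669/29829 + 4201/12896 = 740051053/384674784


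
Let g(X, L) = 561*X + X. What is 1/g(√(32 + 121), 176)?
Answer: √17/28662 ≈ 0.00014385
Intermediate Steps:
g(X, L) = 562*X
1/g(√(32 + 121), 176) = 1/(562*√(32 + 121)) = 1/(562*√153) = 1/(562*(3*√17)) = 1/(1686*√17) = √17/28662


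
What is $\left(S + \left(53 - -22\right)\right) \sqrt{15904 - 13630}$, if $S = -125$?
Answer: $- 50 \sqrt{2274} \approx -2384.3$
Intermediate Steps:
$\left(S + \left(53 - -22\right)\right) \sqrt{15904 - 13630} = \left(-125 + \left(53 - -22\right)\right) \sqrt{15904 - 13630} = \left(-125 + \left(53 + 22\right)\right) \sqrt{2274} = \left(-125 + 75\right) \sqrt{2274} = - 50 \sqrt{2274}$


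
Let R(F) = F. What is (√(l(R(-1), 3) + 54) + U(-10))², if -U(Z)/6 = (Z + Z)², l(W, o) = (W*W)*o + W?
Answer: 5760056 - 9600*√14 ≈ 5.7241e+6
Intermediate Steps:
l(W, o) = W + o*W² (l(W, o) = W²*o + W = o*W² + W = W + o*W²)
U(Z) = -24*Z² (U(Z) = -6*(Z + Z)² = -6*4*Z² = -24*Z²)
(√(l(R(-1), 3) + 54) + U(-10))² = (√(-(1 - 1*3) + 54) - 24*(-10)²)² = (√(-(1 - 3) + 54) - 24*100)² = (√(-1*(-2) + 54) - 2400)² = (√(2 + 54) - 2400)² = (√56 - 2400)² = (2*√14 - 2400)² = (-2400 + 2*√14)²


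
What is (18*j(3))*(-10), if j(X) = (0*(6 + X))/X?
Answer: 0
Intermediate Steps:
j(X) = 0 (j(X) = 0/X = 0)
(18*j(3))*(-10) = (18*0)*(-10) = 0*(-10) = 0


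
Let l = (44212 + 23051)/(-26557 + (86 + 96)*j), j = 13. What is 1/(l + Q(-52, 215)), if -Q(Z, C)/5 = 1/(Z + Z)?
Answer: -2515864/6874397 ≈ -0.36598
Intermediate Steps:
Q(Z, C) = -5/(2*Z) (Q(Z, C) = -5/(Z + Z) = -5*1/(2*Z) = -5/(2*Z))
l = -67263/24191 (l = (44212 + 23051)/(-26557 + (86 + 96)*13) = 67263/(-26557 + 182*13) = 67263/(-26557 + 2366) = 67263/(-24191) = 67263*(-1/24191) = -67263/24191 ≈ -2.7805)
1/(l + Q(-52, 215)) = 1/(-67263/24191 - 5/2/(-52)) = 1/(-67263/24191 - 5/2*(-1/52)) = 1/(-67263/24191 + 5/104) = 1/(-6874397/2515864) = -2515864/6874397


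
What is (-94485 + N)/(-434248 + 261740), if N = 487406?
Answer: -392921/172508 ≈ -2.2777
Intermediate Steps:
(-94485 + N)/(-434248 + 261740) = (-94485 + 487406)/(-434248 + 261740) = 392921/(-172508) = 392921*(-1/172508) = -392921/172508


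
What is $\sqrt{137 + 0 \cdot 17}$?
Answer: $\sqrt{137} \approx 11.705$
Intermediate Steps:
$\sqrt{137 + 0 \cdot 17} = \sqrt{137 + 0} = \sqrt{137}$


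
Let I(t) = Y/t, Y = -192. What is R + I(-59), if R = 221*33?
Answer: 430479/59 ≈ 7296.3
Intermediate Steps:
I(t) = -192/t
R = 7293
R + I(-59) = 7293 - 192/(-59) = 7293 - 192*(-1/59) = 7293 + 192/59 = 430479/59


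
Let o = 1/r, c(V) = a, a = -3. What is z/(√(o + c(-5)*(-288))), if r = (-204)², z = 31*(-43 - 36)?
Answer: -499596*√1438249/7191245 ≈ -83.317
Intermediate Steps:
c(V) = -3
z = -2449 (z = 31*(-79) = -2449)
r = 41616
o = 1/41616 ≈ 2.4029e-5
z/(√(o + c(-5)*(-288))) = -2449/√(1/41616 - 3*(-288)) = -2449/√(1/41616 + 864) = -2449*204*√1438249/7191245 = -499596*√1438249/7191245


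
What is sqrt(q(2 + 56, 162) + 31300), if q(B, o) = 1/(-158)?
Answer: sqrt(781373042)/158 ≈ 176.92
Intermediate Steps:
q(B, o) = -1/158
sqrt(q(2 + 56, 162) + 31300) = sqrt(-1/158 + 31300) = sqrt(4945399/158) = sqrt(781373042)/158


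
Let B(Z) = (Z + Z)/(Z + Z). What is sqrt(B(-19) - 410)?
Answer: I*sqrt(409) ≈ 20.224*I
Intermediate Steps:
B(Z) = 1 (B(Z) = (2*Z)/((2*Z)) = (2*Z)*(1/(2*Z)) = 1)
sqrt(B(-19) - 410) = sqrt(1 - 410) = sqrt(-409) = I*sqrt(409)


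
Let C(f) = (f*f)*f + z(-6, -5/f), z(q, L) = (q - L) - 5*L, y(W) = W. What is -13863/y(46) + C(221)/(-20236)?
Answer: -85863914969/102859588 ≈ -834.77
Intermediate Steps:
z(q, L) = q - 6*L
C(f) = -6 + f³ + 30/f (C(f) = (f*f)*f + (-6 - (-30)/f) = f²*f + (-6 + 30/f) = f³ + (-6 + 30/f) = -6 + f³ + 30/f)
-13863/y(46) + C(221)/(-20236) = -13863/46 + (-6 + 221³ + 30/221)/(-20236) = -13863*1/46 + (-6 + 10793861 + 30*(1/221))*(-1/20236) = -13863/46 + (-6 + 10793861 + 30/221)*(-1/20236) = -13863/46 + (2385441985/221)*(-1/20236) = -13863/46 - 2385441985/4472156 = -85863914969/102859588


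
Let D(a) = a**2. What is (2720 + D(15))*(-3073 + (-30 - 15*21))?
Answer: -10066010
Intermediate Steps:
(2720 + D(15))*(-3073 + (-30 - 15*21)) = (2720 + 15**2)*(-3073 + (-30 - 15*21)) = (2720 + 225)*(-3073 + (-30 - 315)) = 2945*(-3073 - 345) = 2945*(-3418) = -10066010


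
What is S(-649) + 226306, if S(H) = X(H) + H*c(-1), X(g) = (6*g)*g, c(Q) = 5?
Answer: 2750267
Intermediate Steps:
X(g) = 6*g²
S(H) = 5*H + 6*H² (S(H) = 6*H² + H*5 = 6*H² + 5*H = 5*H + 6*H²)
S(-649) + 226306 = -649*(5 + 6*(-649)) + 226306 = -649*(5 - 3894) + 226306 = -649*(-3889) + 226306 = 2523961 + 226306 = 2750267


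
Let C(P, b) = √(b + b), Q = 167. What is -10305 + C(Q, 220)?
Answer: -10305 + 2*√110 ≈ -10284.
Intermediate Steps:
C(P, b) = √2*√b (C(P, b) = √(2*b) = √2*√b)
-10305 + C(Q, 220) = -10305 + √2*√220 = -10305 + √2*(2*√55) = -10305 + 2*√110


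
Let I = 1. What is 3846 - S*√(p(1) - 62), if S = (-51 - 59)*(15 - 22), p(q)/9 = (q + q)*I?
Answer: 3846 - 1540*I*√11 ≈ 3846.0 - 5107.6*I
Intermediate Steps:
p(q) = 18*q (p(q) = 9*((q + q)*1) = 9*((2*q)*1) = 9*(2*q) = 18*q)
S = 770 (S = -110*(-7) = 770)
3846 - S*√(p(1) - 62) = 3846 - 770*√(18*1 - 62) = 3846 - 770*√(18 - 62) = 3846 - 770*√(-44) = 3846 - 770*2*I*√11 = 3846 - 1540*I*√11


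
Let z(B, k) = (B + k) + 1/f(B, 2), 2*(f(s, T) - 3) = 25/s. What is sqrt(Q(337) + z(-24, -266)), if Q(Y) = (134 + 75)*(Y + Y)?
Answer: 4*sqrt(124418903)/119 ≈ 374.94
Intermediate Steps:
f(s, T) = 3 + 25/(2*s) (f(s, T) = 3 + (25/s)/2 = 3 + 25/(2*s))
z(B, k) = B + k + 1/(3 + 25/(2*B)) (z(B, k) = (B + k) + 1/(3 + 25/(2*B)) = B + k + 1/(3 + 25/(2*B)))
Q(Y) = 418*Y (Q(Y) = 209*(2*Y) = 418*Y)
sqrt(Q(337) + z(-24, -266)) = sqrt(418*337 + (2*(-24) + (25 + 6*(-24))*(-24 - 266))/(25 + 6*(-24))) = sqrt(140866 + (-48 + (25 - 144)*(-290))/(25 - 144)) = sqrt(140866 + (-48 - 119*(-290))/(-119)) = sqrt(140866 - (-48 + 34510)/119) = sqrt(140866 - 1/119*34462) = sqrt(140866 - 34462/119) = sqrt(16728592/119) = 4*sqrt(124418903)/119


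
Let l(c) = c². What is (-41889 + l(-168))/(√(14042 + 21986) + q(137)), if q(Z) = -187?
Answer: -851785/353 - 9110*√9007/353 ≈ -4862.2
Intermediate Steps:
(-41889 + l(-168))/(√(14042 + 21986) + q(137)) = (-41889 + (-168)²)/(√(14042 + 21986) - 187) = (-41889 + 28224)/(√36028 - 187) = -13665/(2*√9007 - 187) = -13665/(-187 + 2*√9007)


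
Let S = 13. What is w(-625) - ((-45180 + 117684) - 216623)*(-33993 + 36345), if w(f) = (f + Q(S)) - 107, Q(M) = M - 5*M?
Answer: 338967104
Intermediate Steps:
Q(M) = -4*M
w(f) = -159 + f (w(f) = (f - 4*13) - 107 = (f - 52) - 107 = (-52 + f) - 107 = -159 + f)
w(-625) - ((-45180 + 117684) - 216623)*(-33993 + 36345) = (-159 - 625) - ((-45180 + 117684) - 216623)*(-33993 + 36345) = -784 - (72504 - 216623)*2352 = -784 - (-144119)*2352 = -784 - 1*(-338967888) = -784 + 338967888 = 338967104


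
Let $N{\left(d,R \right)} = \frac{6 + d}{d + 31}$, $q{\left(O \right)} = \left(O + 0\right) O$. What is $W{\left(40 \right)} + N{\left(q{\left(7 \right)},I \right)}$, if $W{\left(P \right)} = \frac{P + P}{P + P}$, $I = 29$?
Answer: $\frac{27}{16} \approx 1.6875$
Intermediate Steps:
$q{\left(O \right)} = O^{2}$ ($q{\left(O \right)} = O O = O^{2}$)
$W{\left(P \right)} = 1$ ($W{\left(P \right)} = \frac{2 P}{2 P} = 2 P \frac{1}{2 P} = 1$)
$N{\left(d,R \right)} = \frac{6 + d}{31 + d}$
$W{\left(40 \right)} + N{\left(q{\left(7 \right)},I \right)} = 1 + \frac{6 + 7^{2}}{31 + 7^{2}} = 1 + \frac{6 + 49}{31 + 49} = 1 + \frac{1}{80} \cdot 55 = 1 + \frac{11}{16} = \frac{27}{16}$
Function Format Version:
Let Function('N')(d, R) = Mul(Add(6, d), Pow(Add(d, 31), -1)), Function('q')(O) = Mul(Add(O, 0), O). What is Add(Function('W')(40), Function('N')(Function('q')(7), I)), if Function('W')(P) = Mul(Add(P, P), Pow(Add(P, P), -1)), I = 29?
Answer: Rational(27, 16) ≈ 1.6875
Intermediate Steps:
Function('q')(O) = Pow(O, 2) (Function('q')(O) = Mul(O, O) = Pow(O, 2))
Function('W')(P) = 1 (Function('W')(P) = Mul(Mul(2, P), Pow(Mul(2, P), -1)) = Mul(Mul(2, P), Mul(Rational(1, 2), Pow(P, -1))) = 1)
Function('N')(d, R) = Mul(Pow(Add(31, d), -1), Add(6, d)) (Function('N')(d, R) = Mul(Add(6, d), Pow(Add(31, d), -1)) = Mul(Pow(Add(31, d), -1), Add(6, d)))
Add(Function('W')(40), Function('N')(Function('q')(7), I)) = Add(1, Mul(Pow(Add(31, Pow(7, 2)), -1), Add(6, Pow(7, 2)))) = Add(1, Mul(Pow(Add(31, 49), -1), Add(6, 49))) = Add(1, Mul(Pow(80, -1), 55)) = Add(1, Mul(Rational(1, 80), 55)) = Add(1, Rational(11, 16)) = Rational(27, 16)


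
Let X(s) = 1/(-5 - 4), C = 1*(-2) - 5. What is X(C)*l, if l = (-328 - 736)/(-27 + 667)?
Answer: 133/720 ≈ 0.18472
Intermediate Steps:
C = -7 (C = -2 - 5 = -7)
X(s) = -⅑ (X(s) = 1/(-9) = -⅑)
l = -133/80 (l = -1064/640 = -1064*1/640 = -133/80 ≈ -1.6625)
X(C)*l = -⅑*(-133/80) = 133/720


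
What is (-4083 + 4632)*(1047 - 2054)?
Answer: -552843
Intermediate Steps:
(-4083 + 4632)*(1047 - 2054) = 549*(-1007) = -552843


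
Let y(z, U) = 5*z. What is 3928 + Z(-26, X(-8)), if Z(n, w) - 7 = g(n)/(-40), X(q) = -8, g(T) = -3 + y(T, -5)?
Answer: 157533/40 ≈ 3938.3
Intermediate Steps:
g(T) = -3 + 5*T
Z(n, w) = 283/40 - n/8 (Z(n, w) = 7 + (-3 + 5*n)/(-40) = 7 + (-3 + 5*n)*(-1/40) = 7 + (3/40 - n/8) = 283/40 - n/8)
3928 + Z(-26, X(-8)) = 3928 + (283/40 - ⅛*(-26)) = 3928 + (283/40 + 13/4) = 3928 + 413/40 = 157533/40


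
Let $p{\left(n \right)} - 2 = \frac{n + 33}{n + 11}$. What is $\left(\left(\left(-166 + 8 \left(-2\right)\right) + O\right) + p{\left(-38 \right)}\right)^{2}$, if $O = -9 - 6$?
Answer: $\frac{27667600}{729} \approx 37953.0$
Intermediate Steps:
$O = -15$ ($O = -9 - 6 = -15$)
$p{\left(n \right)} = 2 + \frac{33 + n}{11 + n}$ ($p{\left(n \right)} = 2 + \frac{n + 33}{n + 11} = 2 + \frac{33 + n}{11 + n}$)
$\left(\left(\left(-166 + 8 \left(-2\right)\right) + O\right) + p{\left(-38 \right)}\right)^{2} = \left(\left(\left(-166 + 8 \left(-2\right)\right) - 15\right) + \frac{55 + 3 \left(-38\right)}{11 - 38}\right)^{2} = \left(\left(\left(-166 - 16\right) - 15\right) + \frac{55 - 114}{-27}\right)^{2} = \left(\left(-182 - 15\right) - - \frac{59}{27}\right)^{2} = \left(-197 + \frac{59}{27}\right)^{2} = \left(- \frac{5260}{27}\right)^{2} = \frac{27667600}{729}$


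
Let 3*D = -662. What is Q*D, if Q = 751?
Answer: -497162/3 ≈ -1.6572e+5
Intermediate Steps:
D = -662/3 (D = (1/3)*(-662) = -662/3 ≈ -220.67)
Q*D = 751*(-662/3) = -497162/3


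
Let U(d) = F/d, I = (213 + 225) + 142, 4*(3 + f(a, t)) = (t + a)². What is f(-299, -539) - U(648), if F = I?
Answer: 28440251/162 ≈ 1.7556e+5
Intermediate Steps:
f(a, t) = -3 + (a + t)²/4 (f(a, t) = -3 + (t + a)²/4 = -3 + (a + t)²/4)
I = 580 (I = 438 + 142 = 580)
F = 580
U(d) = 580/d
f(-299, -539) - U(648) = (-3 + (-299 - 539)²/4) - 580/648 = (-3 + (¼)*(-838)²) - 580/648 = (-3 + (¼)*702244) - 1*145/162 = (-3 + 175561) - 145/162 = 175558 - 145/162 = 28440251/162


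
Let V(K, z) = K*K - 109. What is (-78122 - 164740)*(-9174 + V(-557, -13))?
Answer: -73093204692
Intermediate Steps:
V(K, z) = -109 + K**2 (V(K, z) = K**2 - 109 = -109 + K**2)
(-78122 - 164740)*(-9174 + V(-557, -13)) = (-78122 - 164740)*(-9174 + (-109 + (-557)**2)) = -242862*(-9174 + (-109 + 310249)) = -242862*(-9174 + 310140) = -242862*300966 = -73093204692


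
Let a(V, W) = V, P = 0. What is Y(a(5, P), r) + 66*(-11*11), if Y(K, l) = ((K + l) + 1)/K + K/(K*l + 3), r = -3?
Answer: -479149/60 ≈ -7985.8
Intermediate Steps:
Y(K, l) = K/(3 + K*l) + (1 + K + l)/K (Y(K, l) = (1 + K + l)/K + K/(3 + K*l) = K/(3 + K*l) + (1 + K + l)/K)
Y(a(5, P), r) + 66*(-11*11) = (3 + 5² + 3*5 + 3*(-3) + 5*(-3) + 5*(-3)² - 3*5²)/(5*(3 + 5*(-3))) + 66*(-11*11) = (3 + 25 + 15 - 9 - 15 + 5*9 - 3*25)/(5*(3 - 15)) + 66*(-121) = (⅕)*(3 + 25 + 15 - 9 - 15 + 45 - 75)/(-12) - 7986 = (⅕)*(-1/12)*(-11) - 7986 = 11/60 - 7986 = -479149/60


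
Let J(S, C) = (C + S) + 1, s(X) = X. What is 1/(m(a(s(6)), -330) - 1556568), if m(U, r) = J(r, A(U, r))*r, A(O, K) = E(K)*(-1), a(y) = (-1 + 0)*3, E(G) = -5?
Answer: -1/1449648 ≈ -6.8982e-7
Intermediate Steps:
a(y) = -3 (a(y) = -1*3 = -3)
A(O, K) = 5 (A(O, K) = -5*(-1) = 5)
J(S, C) = 1 + C + S
m(U, r) = r*(6 + r) (m(U, r) = (1 + 5 + r)*r = (6 + r)*r = r*(6 + r))
1/(m(a(s(6)), -330) - 1556568) = 1/(-330*(6 - 330) - 1556568) = 1/(-330*(-324) - 1556568) = 1/(106920 - 1556568) = 1/(-1449648) = -1/1449648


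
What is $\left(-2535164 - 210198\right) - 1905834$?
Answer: $-4651196$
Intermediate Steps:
$\left(-2535164 - 210198\right) - 1905834 = -2745362 - 1905834 = -4651196$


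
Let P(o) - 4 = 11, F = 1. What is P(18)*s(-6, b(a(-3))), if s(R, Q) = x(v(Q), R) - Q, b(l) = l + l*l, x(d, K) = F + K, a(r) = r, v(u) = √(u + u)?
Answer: -165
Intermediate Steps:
P(o) = 15 (P(o) = 4 + 11 = 15)
v(u) = √2*√u (v(u) = √(2*u) = √2*√u)
x(d, K) = 1 + K
b(l) = l + l²
s(R, Q) = 1 + R - Q (s(R, Q) = (1 + R) - Q = 1 + R - Q)
P(18)*s(-6, b(a(-3))) = 15*(1 - 6 - (-3)*(1 - 3)) = 15*(1 - 6 - (-3)*(-2)) = 15*(1 - 6 - 1*6) = 15*(1 - 6 - 6) = 15*(-11) = -165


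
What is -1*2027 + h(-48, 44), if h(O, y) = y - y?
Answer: -2027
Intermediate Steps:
h(O, y) = 0
-1*2027 + h(-48, 44) = -1*2027 + 0 = -2027 + 0 = -2027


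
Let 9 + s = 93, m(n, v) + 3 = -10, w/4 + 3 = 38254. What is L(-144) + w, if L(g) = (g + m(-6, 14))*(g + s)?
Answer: 162424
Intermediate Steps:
w = 153004 (w = -12 + 4*38254 = -12 + 153016 = 153004)
m(n, v) = -13 (m(n, v) = -3 - 10 = -13)
s = 84 (s = -9 + 93 = 84)
L(g) = (-13 + g)*(84 + g) (L(g) = (g - 13)*(g + 84) = (-13 + g)*(84 + g))
L(-144) + w = (-1092 + (-144)² + 71*(-144)) + 153004 = (-1092 + 20736 - 10224) + 153004 = 9420 + 153004 = 162424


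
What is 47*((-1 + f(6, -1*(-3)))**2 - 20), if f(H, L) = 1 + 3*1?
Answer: -517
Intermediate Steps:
f(H, L) = 4 (f(H, L) = 1 + 3 = 4)
47*((-1 + f(6, -1*(-3)))**2 - 20) = 47*((-1 + 4)**2 - 20) = 47*(3**2 - 20) = 47*(9 - 20) = 47*(-11) = -517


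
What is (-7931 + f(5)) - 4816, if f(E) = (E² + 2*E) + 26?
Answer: -12686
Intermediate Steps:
f(E) = 26 + E² + 2*E
(-7931 + f(5)) - 4816 = (-7931 + (26 + 5² + 2*5)) - 4816 = (-7931 + (26 + 25 + 10)) - 4816 = (-7931 + 61) - 4816 = -7870 - 4816 = -12686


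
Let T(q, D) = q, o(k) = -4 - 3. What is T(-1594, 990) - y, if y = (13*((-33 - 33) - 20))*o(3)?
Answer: -9420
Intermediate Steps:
o(k) = -7
y = 7826 (y = (13*((-33 - 33) - 20))*(-7) = (13*(-66 - 20))*(-7) = (13*(-86))*(-7) = -1118*(-7) = 7826)
T(-1594, 990) - y = -1594 - 1*7826 = -1594 - 7826 = -9420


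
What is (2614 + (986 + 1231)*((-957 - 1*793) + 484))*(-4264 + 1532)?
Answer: 7660823056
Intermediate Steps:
(2614 + (986 + 1231)*((-957 - 1*793) + 484))*(-4264 + 1532) = (2614 + 2217*((-957 - 793) + 484))*(-2732) = (2614 + 2217*(-1750 + 484))*(-2732) = (2614 + 2217*(-1266))*(-2732) = (2614 - 2806722)*(-2732) = -2804108*(-2732) = 7660823056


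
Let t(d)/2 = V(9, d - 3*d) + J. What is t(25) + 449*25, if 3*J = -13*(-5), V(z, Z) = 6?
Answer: 33841/3 ≈ 11280.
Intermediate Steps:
J = 65/3 (J = (-13*(-5))/3 = (1/3)*65 = 65/3 ≈ 21.667)
t(d) = 166/3 (t(d) = 2*(6 + 65/3) = 2*(83/3) = 166/3)
t(25) + 449*25 = 166/3 + 449*25 = 166/3 + 11225 = 33841/3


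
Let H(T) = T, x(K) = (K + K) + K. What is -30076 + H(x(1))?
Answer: -30073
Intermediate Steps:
x(K) = 3*K (x(K) = 2*K + K = 3*K)
-30076 + H(x(1)) = -30076 + 3*1 = -30076 + 3 = -30073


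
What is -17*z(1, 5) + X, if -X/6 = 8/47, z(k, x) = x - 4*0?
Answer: -4043/47 ≈ -86.021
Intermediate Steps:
z(k, x) = x (z(k, x) = x + 0 = x)
X = -48/47 ≈ -1.0213
-17*z(1, 5) + X = -17*5 - 48/47 = -85 - 48/47 = -4043/47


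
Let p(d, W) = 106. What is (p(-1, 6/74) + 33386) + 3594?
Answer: 37086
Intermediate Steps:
(p(-1, 6/74) + 33386) + 3594 = (106 + 33386) + 3594 = 33492 + 3594 = 37086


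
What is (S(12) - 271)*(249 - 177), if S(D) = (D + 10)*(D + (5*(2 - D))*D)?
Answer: -950904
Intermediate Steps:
S(D) = (10 + D)*(D + D*(10 - 5*D)) (S(D) = (10 + D)*(D + (10 - 5*D)*D) = (10 + D)*(D + D*(10 - 5*D)))
(S(12) - 271)*(249 - 177) = (12*(110 - 39*12 - 5*12²) - 271)*(249 - 177) = (12*(110 - 468 - 5*144) - 271)*72 = (12*(110 - 468 - 720) - 271)*72 = (12*(-1078) - 271)*72 = (-12936 - 271)*72 = -13207*72 = -950904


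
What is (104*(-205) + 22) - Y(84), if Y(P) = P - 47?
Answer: -21335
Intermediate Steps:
Y(P) = -47 + P
(104*(-205) + 22) - Y(84) = (104*(-205) + 22) - (-47 + 84) = (-21320 + 22) - 1*37 = -21298 - 37 = -21335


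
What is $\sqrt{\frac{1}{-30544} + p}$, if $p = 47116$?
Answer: $\frac{\sqrt{2747263095627}}{7636} \approx 217.06$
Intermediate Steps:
$\sqrt{\frac{1}{-30544} + p} = \sqrt{\frac{1}{-30544} + 47116} = \sqrt{- \frac{1}{30544} + 47116} = \sqrt{\frac{1439111103}{30544}} = \frac{\sqrt{2747263095627}}{7636}$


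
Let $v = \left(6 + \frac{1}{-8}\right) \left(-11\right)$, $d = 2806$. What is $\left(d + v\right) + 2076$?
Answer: $\frac{38539}{8} \approx 4817.4$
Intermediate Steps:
$v = - \frac{517}{8}$ ($v = \left(6 - \frac{1}{8}\right) \left(-11\right) = \frac{47}{8} \left(-11\right) = - \frac{517}{8} \approx -64.625$)
$\left(d + v\right) + 2076 = \left(2806 - \frac{517}{8}\right) + 2076 = \frac{21931}{8} + 2076 = \frac{38539}{8}$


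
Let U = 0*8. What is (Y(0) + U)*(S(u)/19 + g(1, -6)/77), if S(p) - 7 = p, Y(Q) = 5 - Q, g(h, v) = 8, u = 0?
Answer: 3455/1463 ≈ 2.3616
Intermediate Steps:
S(p) = 7 + p
U = 0
(Y(0) + U)*(S(u)/19 + g(1, -6)/77) = ((5 - 1*0) + 0)*((7 + 0)/19 + 8/77) = ((5 + 0) + 0)*(7*(1/19) + 8*(1/77)) = (5 + 0)*(7/19 + 8/77) = 5*(691/1463) = 3455/1463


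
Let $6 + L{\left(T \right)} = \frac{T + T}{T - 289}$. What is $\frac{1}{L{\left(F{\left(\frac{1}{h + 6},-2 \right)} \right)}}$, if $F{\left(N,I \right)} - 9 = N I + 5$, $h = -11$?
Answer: $- \frac{1373}{8382} \approx -0.1638$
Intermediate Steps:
$F{\left(N,I \right)} = 14 + I N$ ($F{\left(N,I \right)} = 9 + \left(N I + 5\right) = 9 + \left(I N + 5\right) = 9 + \left(5 + I N\right) = 14 + I N$)
$L{\left(T \right)} = -6 + \frac{2 T}{-289 + T}$ ($L{\left(T \right)} = -6 + \frac{T + T}{T - 289} = -6 + \frac{2 T}{-289 + T}$)
$\frac{1}{L{\left(F{\left(\frac{1}{h + 6},-2 \right)} \right)}} = \frac{1}{2 \frac{1}{-289 + \left(14 - \frac{2}{-11 + 6}\right)} \left(867 - 2 \left(14 - \frac{2}{-11 + 6}\right)\right)} = \frac{1}{2 \frac{1}{-289 + \left(14 - \frac{2}{-5}\right)} \left(867 - 2 \left(14 - \frac{2}{-5}\right)\right)} = \frac{1}{2 \frac{1}{-289 + \left(14 - - \frac{2}{5}\right)} \left(867 - 2 \left(14 - - \frac{2}{5}\right)\right)} = \frac{1}{2 \frac{1}{-289 + \left(14 + \frac{2}{5}\right)} \left(867 - 2 \left(14 + \frac{2}{5}\right)\right)} = \frac{1}{2 \frac{1}{-289 + \frac{72}{5}} \left(867 - \frac{144}{5}\right)} = \frac{1}{2 \frac{1}{- \frac{1373}{5}} \left(867 - \frac{144}{5}\right)} = \frac{1}{2 \left(- \frac{5}{1373}\right) \frac{4191}{5}} = \frac{1}{- \frac{8382}{1373}} = - \frac{1373}{8382}$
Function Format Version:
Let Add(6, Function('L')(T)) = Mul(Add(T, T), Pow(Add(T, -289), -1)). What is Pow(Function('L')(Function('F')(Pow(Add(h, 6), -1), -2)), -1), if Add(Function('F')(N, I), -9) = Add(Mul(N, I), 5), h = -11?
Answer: Rational(-1373, 8382) ≈ -0.16380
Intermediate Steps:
Function('F')(N, I) = Add(14, Mul(I, N)) (Function('F')(N, I) = Add(9, Add(Mul(N, I), 5)) = Add(9, Add(Mul(I, N), 5)) = Add(9, Add(5, Mul(I, N))) = Add(14, Mul(I, N)))
Function('L')(T) = Add(-6, Mul(2, T, Pow(Add(-289, T), -1))) (Function('L')(T) = Add(-6, Mul(Add(T, T), Pow(Add(T, -289), -1))) = Add(-6, Mul(Mul(2, T), Pow(Add(-289, T), -1))) = Add(-6, Mul(2, T, Pow(Add(-289, T), -1))))
Pow(Function('L')(Function('F')(Pow(Add(h, 6), -1), -2)), -1) = Pow(Mul(2, Pow(Add(-289, Add(14, Mul(-2, Pow(Add(-11, 6), -1)))), -1), Add(867, Mul(-2, Add(14, Mul(-2, Pow(Add(-11, 6), -1)))))), -1) = Pow(Mul(2, Pow(Add(-289, Add(14, Mul(-2, Pow(-5, -1)))), -1), Add(867, Mul(-2, Add(14, Mul(-2, Pow(-5, -1)))))), -1) = Pow(Mul(2, Pow(Add(-289, Add(14, Mul(-2, Rational(-1, 5)))), -1), Add(867, Mul(-2, Add(14, Mul(-2, Rational(-1, 5)))))), -1) = Pow(Mul(2, Pow(Add(-289, Add(14, Rational(2, 5))), -1), Add(867, Mul(-2, Add(14, Rational(2, 5))))), -1) = Pow(Mul(2, Pow(Add(-289, Rational(72, 5)), -1), Add(867, Mul(-2, Rational(72, 5)))), -1) = Pow(Mul(2, Pow(Rational(-1373, 5), -1), Add(867, Rational(-144, 5))), -1) = Pow(Mul(2, Rational(-5, 1373), Rational(4191, 5)), -1) = Pow(Rational(-8382, 1373), -1) = Rational(-1373, 8382)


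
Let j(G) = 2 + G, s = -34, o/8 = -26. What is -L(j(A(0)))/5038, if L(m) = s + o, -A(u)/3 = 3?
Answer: 11/229 ≈ 0.048035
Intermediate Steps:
o = -208 (o = 8*(-26) = -208)
A(u) = -9 (A(u) = -3*3 = -9)
L(m) = -242 (L(m) = -34 - 208 = -242)
-L(j(A(0)))/5038 = -1*(-242)/5038 = 242*(1/5038) = 11/229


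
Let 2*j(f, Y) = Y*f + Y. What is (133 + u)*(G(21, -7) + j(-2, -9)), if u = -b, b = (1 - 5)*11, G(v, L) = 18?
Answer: 7965/2 ≈ 3982.5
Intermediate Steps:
j(f, Y) = Y/2 + Y*f/2 (j(f, Y) = (Y*f + Y)/2 = (Y + Y*f)/2 = Y/2 + Y*f/2)
b = -44 (b = -4*11 = -44)
u = 44 (u = -1*(-44) = 44)
(133 + u)*(G(21, -7) + j(-2, -9)) = (133 + 44)*(18 + (½)*(-9)*(1 - 2)) = 177*(18 + (½)*(-9)*(-1)) = 177*(18 + 9/2) = 177*(45/2) = 7965/2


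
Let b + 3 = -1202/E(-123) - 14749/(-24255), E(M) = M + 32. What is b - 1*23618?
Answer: -1063385564/45045 ≈ -23607.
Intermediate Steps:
E(M) = 32 + M
b = 487246/45045 (b = -3 + (-1202/(32 - 123) - 14749/(-24255)) = -3 + (-1202/(-91) - 14749*(-1/24255)) = -3 + (-1202*(-1/91) + 301/495) = -3 + (1202/91 + 301/495) = -3 + 622381/45045 = 487246/45045 ≈ 10.817)
b - 1*23618 = 487246/45045 - 1*23618 = 487246/45045 - 23618 = -1063385564/45045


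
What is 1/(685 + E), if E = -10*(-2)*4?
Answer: 1/765 ≈ 0.0013072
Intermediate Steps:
E = 80 (E = 20*4 = 80)
1/(685 + E) = 1/(685 + 80) = 1/765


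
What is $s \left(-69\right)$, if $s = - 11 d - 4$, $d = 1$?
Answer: $1035$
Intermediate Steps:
$s = -15$ ($s = \left(-11\right) 1 - 4 = -11 - 4 = -15$)
$s \left(-69\right) = \left(-15\right) \left(-69\right) = 1035$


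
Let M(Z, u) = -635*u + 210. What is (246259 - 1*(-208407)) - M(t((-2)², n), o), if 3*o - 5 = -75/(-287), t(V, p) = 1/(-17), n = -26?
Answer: 392245466/861 ≈ 4.5557e+5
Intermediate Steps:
t(V, p) = -1/17
o = 1510/861 (o = 5/3 + (-75/(-287))/3 = 5/3 + (-75*(-1/287))/3 = 5/3 + (⅓)*(75/287) = 5/3 + 25/287 = 1510/861 ≈ 1.7538)
M(Z, u) = 210 - 635*u
(246259 - 1*(-208407)) - M(t((-2)², n), o) = (246259 - 1*(-208407)) - (210 - 635*1510/861) = (246259 + 208407) - (210 - 958850/861) = 454666 - 1*(-778040/861) = 454666 + 778040/861 = 392245466/861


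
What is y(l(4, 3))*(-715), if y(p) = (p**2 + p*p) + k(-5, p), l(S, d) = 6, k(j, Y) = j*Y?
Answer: -30030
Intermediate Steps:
k(j, Y) = Y*j
y(p) = -5*p + 2*p**2 (y(p) = (p**2 + p*p) + p*(-5) = (p**2 + p**2) - 5*p = 2*p**2 - 5*p = -5*p + 2*p**2)
y(l(4, 3))*(-715) = (6*(-5 + 2*6))*(-715) = (6*(-5 + 12))*(-715) = (6*7)*(-715) = 42*(-715) = -30030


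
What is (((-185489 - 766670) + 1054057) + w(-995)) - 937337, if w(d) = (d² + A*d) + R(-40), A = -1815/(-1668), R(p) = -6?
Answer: 85344505/556 ≈ 1.5350e+5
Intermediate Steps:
A = 605/556 (A = -1815*(-1/1668) = 605/556 ≈ 1.0881)
w(d) = -6 + d² + 605*d/556 (w(d) = (d² + 605*d/556) - 6 = -6 + d² + 605*d/556)
(((-185489 - 766670) + 1054057) + w(-995)) - 937337 = (((-185489 - 766670) + 1054057) + (-6 + (-995)² + (605/556)*(-995))) - 937337 = ((-952159 + 1054057) + (-6 + 990025 - 601975/556)) - 937337 = (101898 + 549848589/556) - 937337 = 606503877/556 - 937337 = 85344505/556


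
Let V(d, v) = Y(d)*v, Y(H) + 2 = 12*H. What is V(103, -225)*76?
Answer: -21101400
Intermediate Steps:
Y(H) = -2 + 12*H
V(d, v) = v*(-2 + 12*d) (V(d, v) = (-2 + 12*d)*v = v*(-2 + 12*d))
V(103, -225)*76 = (2*(-225)*(-1 + 6*103))*76 = (2*(-225)*(-1 + 618))*76 = (2*(-225)*617)*76 = -277650*76 = -21101400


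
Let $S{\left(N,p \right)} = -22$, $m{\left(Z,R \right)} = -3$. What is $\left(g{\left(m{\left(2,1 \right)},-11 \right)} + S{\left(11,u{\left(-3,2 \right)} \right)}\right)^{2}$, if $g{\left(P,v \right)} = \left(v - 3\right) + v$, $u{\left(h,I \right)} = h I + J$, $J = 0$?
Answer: $2209$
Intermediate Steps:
$u{\left(h,I \right)} = I h$ ($u{\left(h,I \right)} = h I + 0 = I h + 0 = I h$)
$g{\left(P,v \right)} = -3 + 2 v$ ($g{\left(P,v \right)} = \left(-3 + v\right) + v = -3 + 2 v$)
$\left(g{\left(m{\left(2,1 \right)},-11 \right)} + S{\left(11,u{\left(-3,2 \right)} \right)}\right)^{2} = \left(\left(-3 + 2 \left(-11\right)\right) - 22\right)^{2} = \left(\left(-3 - 22\right) - 22\right)^{2} = \left(-25 - 22\right)^{2} = \left(-47\right)^{2} = 2209$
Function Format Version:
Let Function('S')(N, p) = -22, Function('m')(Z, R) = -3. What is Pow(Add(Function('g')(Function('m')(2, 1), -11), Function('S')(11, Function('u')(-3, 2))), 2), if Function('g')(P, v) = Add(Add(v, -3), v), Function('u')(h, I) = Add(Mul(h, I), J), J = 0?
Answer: 2209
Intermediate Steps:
Function('u')(h, I) = Mul(I, h) (Function('u')(h, I) = Add(Mul(h, I), 0) = Add(Mul(I, h), 0) = Mul(I, h))
Function('g')(P, v) = Add(-3, Mul(2, v)) (Function('g')(P, v) = Add(Add(-3, v), v) = Add(-3, Mul(2, v)))
Pow(Add(Function('g')(Function('m')(2, 1), -11), Function('S')(11, Function('u')(-3, 2))), 2) = Pow(Add(Add(-3, Mul(2, -11)), -22), 2) = Pow(Add(Add(-3, -22), -22), 2) = Pow(Add(-25, -22), 2) = Pow(-47, 2) = 2209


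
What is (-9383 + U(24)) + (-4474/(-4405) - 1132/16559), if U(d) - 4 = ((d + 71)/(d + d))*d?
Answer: -1361185720873/145884790 ≈ -9330.5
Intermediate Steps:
U(d) = 79/2 + d/2 (U(d) = 4 + ((d + 71)/(d + d))*d = 4 + ((71 + d)/((2*d)))*d = 4 + ((71 + d)*(1/(2*d)))*d = 4 + ((71 + d)/(2*d))*d = 4 + (71/2 + d/2) = 79/2 + d/2)
(-9383 + U(24)) + (-4474/(-4405) - 1132/16559) = (-9383 + (79/2 + (½)*24)) + (-4474/(-4405) - 1132/16559) = (-9383 + (79/2 + 12)) + (-4474*(-1/4405) - 1132*1/16559) = (-9383 + 103/2) + (4474/4405 - 1132/16559) = -18663/2 + 69098506/72942395 = -1361185720873/145884790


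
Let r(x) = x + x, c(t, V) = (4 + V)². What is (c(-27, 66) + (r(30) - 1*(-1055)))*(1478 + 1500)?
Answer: 17912670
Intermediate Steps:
r(x) = 2*x
(c(-27, 66) + (r(30) - 1*(-1055)))*(1478 + 1500) = ((4 + 66)² + (2*30 - 1*(-1055)))*(1478 + 1500) = (70² + (60 + 1055))*2978 = (4900 + 1115)*2978 = 6015*2978 = 17912670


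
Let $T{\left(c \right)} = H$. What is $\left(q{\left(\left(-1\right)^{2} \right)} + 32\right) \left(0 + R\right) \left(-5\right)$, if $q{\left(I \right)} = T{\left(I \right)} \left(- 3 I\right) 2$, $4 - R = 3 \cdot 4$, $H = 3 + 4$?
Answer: $-400$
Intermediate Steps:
$H = 7$
$R = -8$ ($R = 4 - 3 \cdot 4 = 4 - 12 = -8$)
$T{\left(c \right)} = 7$
$q{\left(I \right)} = - 42 I$ ($q{\left(I \right)} = 7 \left(- 3 I\right) 2 = - 21 I 2 = - 42 I$)
$\left(q{\left(\left(-1\right)^{2} \right)} + 32\right) \left(0 + R\right) \left(-5\right) = \left(- 42 \left(-1\right)^{2} + 32\right) \left(0 - 8\right) \left(-5\right) = \left(\left(-42\right) 1 + 32\right) \left(\left(-8\right) \left(-5\right)\right) = \left(-42 + 32\right) 40 = \left(-10\right) 40 = -400$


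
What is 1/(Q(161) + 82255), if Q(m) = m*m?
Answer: 1/108176 ≈ 9.2442e-6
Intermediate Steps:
Q(m) = m²
1/(Q(161) + 82255) = 1/(161² + 82255) = 1/(25921 + 82255) = 1/108176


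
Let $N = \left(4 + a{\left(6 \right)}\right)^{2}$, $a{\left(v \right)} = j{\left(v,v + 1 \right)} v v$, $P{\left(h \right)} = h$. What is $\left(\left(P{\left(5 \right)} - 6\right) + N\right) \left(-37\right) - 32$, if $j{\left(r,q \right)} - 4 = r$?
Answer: $-4902347$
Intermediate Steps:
$j{\left(r,q \right)} = 4 + r$
$a{\left(v \right)} = v^{2} \left(4 + v\right)$ ($a{\left(v \right)} = \left(4 + v\right) v v = v \left(4 + v\right) v = v^{2} \left(4 + v\right)$)
$N = 132496$ ($N = \left(4 + 6^{2} \left(4 + 6\right)\right)^{2} = \left(4 + 36 \cdot 10\right)^{2} = \left(4 + 360\right)^{2} = 364^{2} = 132496$)
$\left(\left(P{\left(5 \right)} - 6\right) + N\right) \left(-37\right) - 32 = \left(\left(5 - 6\right) + 132496\right) \left(-37\right) - 32 = \left(-1 + 132496\right) \left(-37\right) - 32 = 132495 \left(-37\right) - 32 = -4902315 - 32 = -4902347$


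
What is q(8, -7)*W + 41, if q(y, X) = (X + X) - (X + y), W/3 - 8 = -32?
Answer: 1121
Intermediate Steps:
W = -72 (W = 24 + 3*(-32) = 24 - 96 = -72)
q(y, X) = X - y (q(y, X) = 2*X + (-X - y) = X - y)
q(8, -7)*W + 41 = (-7 - 1*8)*(-72) + 41 = (-7 - 8)*(-72) + 41 = -15*(-72) + 41 = 1080 + 41 = 1121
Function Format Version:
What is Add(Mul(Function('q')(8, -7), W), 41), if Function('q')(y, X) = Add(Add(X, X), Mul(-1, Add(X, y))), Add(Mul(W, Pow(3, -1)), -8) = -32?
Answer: 1121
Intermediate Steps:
W = -72 (W = Add(24, Mul(3, -32)) = Add(24, -96) = -72)
Function('q')(y, X) = Add(X, Mul(-1, y)) (Function('q')(y, X) = Add(Mul(2, X), Add(Mul(-1, X), Mul(-1, y))) = Add(X, Mul(-1, y)))
Add(Mul(Function('q')(8, -7), W), 41) = Add(Mul(Add(-7, Mul(-1, 8)), -72), 41) = Add(Mul(Add(-7, -8), -72), 41) = Add(Mul(-15, -72), 41) = Add(1080, 41) = 1121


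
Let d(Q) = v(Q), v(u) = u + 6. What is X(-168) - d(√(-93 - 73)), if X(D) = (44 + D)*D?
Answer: 20826 - I*√166 ≈ 20826.0 - 12.884*I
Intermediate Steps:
v(u) = 6 + u
X(D) = D*(44 + D)
d(Q) = 6 + Q
X(-168) - d(√(-93 - 73)) = -168*(44 - 168) - (6 + √(-93 - 73)) = -168*(-124) - (6 + √(-166)) = 20832 - (6 + I*√166) = 20832 + (-6 - I*√166) = 20826 - I*√166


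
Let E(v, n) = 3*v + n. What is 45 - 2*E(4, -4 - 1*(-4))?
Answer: 21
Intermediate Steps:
E(v, n) = n + 3*v
45 - 2*E(4, -4 - 1*(-4)) = 45 - 2*((-4 - 1*(-4)) + 3*4) = 45 - 2*((-4 + 4) + 12) = 45 - 2*(0 + 12) = 45 - 2*12 = 45 - 24 = 21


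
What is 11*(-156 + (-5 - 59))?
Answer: -2420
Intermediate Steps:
11*(-156 + (-5 - 59)) = 11*(-156 - 64) = 11*(-220) = -2420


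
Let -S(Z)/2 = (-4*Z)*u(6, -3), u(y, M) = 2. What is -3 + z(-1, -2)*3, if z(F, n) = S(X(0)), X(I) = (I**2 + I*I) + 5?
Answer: 237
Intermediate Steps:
X(I) = 5 + 2*I**2 (X(I) = (I**2 + I**2) + 5 = 2*I**2 + 5 = 5 + 2*I**2)
S(Z) = 16*Z (S(Z) = -2*(-4*Z)*2 = -(-16)*Z = 16*Z)
z(F, n) = 80 (z(F, n) = 16*(5 + 2*0**2) = 16*(5 + 2*0) = 16*(5 + 0) = 16*5 = 80)
-3 + z(-1, -2)*3 = -3 + 80*3 = -3 + 240 = 237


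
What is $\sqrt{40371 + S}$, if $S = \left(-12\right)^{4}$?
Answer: $\sqrt{61107} \approx 247.2$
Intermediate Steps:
$S = 20736$
$\sqrt{40371 + S} = \sqrt{40371 + 20736} = \sqrt{61107}$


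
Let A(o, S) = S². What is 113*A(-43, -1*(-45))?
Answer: 228825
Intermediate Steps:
113*A(-43, -1*(-45)) = 113*(-1*(-45))² = 113*45² = 113*2025 = 228825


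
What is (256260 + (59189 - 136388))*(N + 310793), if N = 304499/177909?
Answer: 3300283815966832/59303 ≈ 5.5651e+10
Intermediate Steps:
N = 304499/177909 (N = 304499*(1/177909) = 304499/177909 ≈ 1.7115)
(256260 + (59189 - 136388))*(N + 310793) = (256260 + (59189 - 136388))*(304499/177909 + 310793) = (256260 - 77199)*(55293176336/177909) = 179061*(55293176336/177909) = 3300283815966832/59303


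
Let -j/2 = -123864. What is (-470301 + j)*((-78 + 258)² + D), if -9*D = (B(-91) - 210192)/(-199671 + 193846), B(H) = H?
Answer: -126003005763947/17475 ≈ -7.2105e+9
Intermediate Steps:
j = 247728 (j = -2*(-123864) = 247728)
D = -210283/52425 (D = -(-91 - 210192)/(9*(-199671 + 193846)) = -(-210283)/(9*(-5825)) = -(-210283)*(-1)/(9*5825) = -⅑*210283/5825 = -210283/52425 ≈ -4.0111)
(-470301 + j)*((-78 + 258)² + D) = (-470301 + 247728)*((-78 + 258)² - 210283/52425) = -222573*(180² - 210283/52425) = -222573*(32400 - 210283/52425) = -222573*1698359717/52425 = -126003005763947/17475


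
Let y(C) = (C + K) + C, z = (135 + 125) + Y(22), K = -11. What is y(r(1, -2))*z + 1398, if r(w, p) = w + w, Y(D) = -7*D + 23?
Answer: 495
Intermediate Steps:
Y(D) = 23 - 7*D
z = 129 (z = (135 + 125) + (23 - 7*22) = 260 + (23 - 154) = 260 - 131 = 129)
r(w, p) = 2*w
y(C) = -11 + 2*C (y(C) = (C - 11) + C = (-11 + C) + C = -11 + 2*C)
y(r(1, -2))*z + 1398 = (-11 + 2*(2*1))*129 + 1398 = (-11 + 2*2)*129 + 1398 = (-11 + 4)*129 + 1398 = -7*129 + 1398 = -903 + 1398 = 495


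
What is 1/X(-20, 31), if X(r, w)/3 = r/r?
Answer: 1/3 ≈ 0.33333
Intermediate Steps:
X(r, w) = 3 (X(r, w) = 3*(r/r) = 3*1 = 3)
1/X(-20, 31) = 1/3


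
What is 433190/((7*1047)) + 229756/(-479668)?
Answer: 7360839257/125553099 ≈ 58.627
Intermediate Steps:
433190/((7*1047)) + 229756/(-479668) = 433190/7329 + 229756*(-1/479668) = 433190*(1/7329) - 57439/119917 = 433190/7329 - 57439/119917 = 7360839257/125553099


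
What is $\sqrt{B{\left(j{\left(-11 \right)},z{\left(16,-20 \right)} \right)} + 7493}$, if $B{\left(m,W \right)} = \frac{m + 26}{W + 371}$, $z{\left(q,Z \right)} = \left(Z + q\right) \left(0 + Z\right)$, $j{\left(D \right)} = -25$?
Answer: $\frac{4 \sqrt{95255259}}{451} \approx 86.562$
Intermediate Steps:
$z{\left(q,Z \right)} = Z \left(Z + q\right)$ ($z{\left(q,Z \right)} = \left(Z + q\right) Z = Z \left(Z + q\right)$)
$B{\left(m,W \right)} = \frac{26 + m}{371 + W}$
$\sqrt{B{\left(j{\left(-11 \right)},z{\left(16,-20 \right)} \right)} + 7493} = \sqrt{\frac{26 - 25}{371 - 20 \left(-20 + 16\right)} + 7493} = \sqrt{\frac{1}{371 - -80} \cdot 1 + 7493} = \sqrt{\frac{1}{371 + 80} \cdot 1 + 7493} = \sqrt{\frac{1}{451} \cdot 1 + 7493} = \sqrt{\frac{1}{451} + 7493} = \sqrt{\frac{3379344}{451}} = \frac{4 \sqrt{95255259}}{451}$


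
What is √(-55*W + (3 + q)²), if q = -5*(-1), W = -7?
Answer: √449 ≈ 21.190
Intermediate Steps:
q = 5
√(-55*W + (3 + q)²) = √(-55*(-7) + (3 + 5)²) = √(385 + 8²) = √(385 + 64) = √449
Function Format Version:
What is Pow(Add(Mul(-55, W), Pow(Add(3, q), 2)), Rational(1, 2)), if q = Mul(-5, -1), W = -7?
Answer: Pow(449, Rational(1, 2)) ≈ 21.190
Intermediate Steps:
q = 5
Pow(Add(Mul(-55, W), Pow(Add(3, q), 2)), Rational(1, 2)) = Pow(Add(Mul(-55, -7), Pow(Add(3, 5), 2)), Rational(1, 2)) = Pow(Add(385, Pow(8, 2)), Rational(1, 2)) = Pow(Add(385, 64), Rational(1, 2)) = Pow(449, Rational(1, 2))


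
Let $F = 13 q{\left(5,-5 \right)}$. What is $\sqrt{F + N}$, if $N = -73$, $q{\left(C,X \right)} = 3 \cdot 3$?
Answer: $2 \sqrt{11} \approx 6.6332$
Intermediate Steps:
$q{\left(C,X \right)} = 9$
$F = 117$ ($F = 13 \cdot 9 = 117$)
$\sqrt{F + N} = \sqrt{117 - 73} = \sqrt{44} = 2 \sqrt{11}$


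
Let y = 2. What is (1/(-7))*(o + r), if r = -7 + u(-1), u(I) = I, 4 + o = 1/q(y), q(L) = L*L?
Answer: 47/28 ≈ 1.6786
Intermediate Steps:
q(L) = L**2
o = -15/4 (o = -4 + 1/(2**2) = -4 + 1/4 = -15/4 ≈ -3.7500)
r = -8 (r = -7 - 1 = -8)
(1/(-7))*(o + r) = (1/(-7))*(-15/4 - 8) = (1*(-1/7))*(-47/4) = -1/7*(-47/4) = 47/28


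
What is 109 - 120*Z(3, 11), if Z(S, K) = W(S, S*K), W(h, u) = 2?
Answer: -131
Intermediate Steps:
Z(S, K) = 2
109 - 120*Z(3, 11) = 109 - 120*2 = 109 - 240 = -131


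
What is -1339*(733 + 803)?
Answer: -2056704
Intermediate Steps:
-1339*(733 + 803) = -1339*1536 = -2056704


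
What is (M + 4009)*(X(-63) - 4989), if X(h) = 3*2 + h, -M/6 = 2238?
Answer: 47528274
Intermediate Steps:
M = -13428 (M = -6*2238 = -13428)
X(h) = 6 + h
(M + 4009)*(X(-63) - 4989) = (-13428 + 4009)*((6 - 63) - 4989) = -9419*(-57 - 4989) = -9419*(-5046) = 47528274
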